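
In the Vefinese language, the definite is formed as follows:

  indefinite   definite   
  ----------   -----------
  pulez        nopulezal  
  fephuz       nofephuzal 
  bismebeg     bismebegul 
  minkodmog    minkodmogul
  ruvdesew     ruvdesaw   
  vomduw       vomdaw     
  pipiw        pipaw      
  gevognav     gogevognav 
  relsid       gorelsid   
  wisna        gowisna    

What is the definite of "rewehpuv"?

pulez and bismebeg both have last vowel 'e' yet inflect differently (nopulezal, bismebegul), so the last vowel is not what conditions the rule; the final letter is.
"rewehpuv" ends in -v. The one such stem in the data (gevognav → gogevognav) adds the prefix go-, so the same rule applies.
The other patterns: stems ending in -z add no- … -al around the stem; stems ending in -g add -ul; stems ending in -w change the last vowel to 'a'.
So rewehpuv → gorewehpuv.

gorewehpuv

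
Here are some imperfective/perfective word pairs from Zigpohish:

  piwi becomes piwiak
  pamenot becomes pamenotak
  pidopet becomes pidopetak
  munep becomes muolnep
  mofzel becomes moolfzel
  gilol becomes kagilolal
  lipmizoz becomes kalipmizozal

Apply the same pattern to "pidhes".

"pidhes" begins with p-. The stems beginning with p- (piwi → piwiak, pamenot → pamenotak, pidopet → pidopetak) add -ak.
So pidhes → pidhesak.

pidhesak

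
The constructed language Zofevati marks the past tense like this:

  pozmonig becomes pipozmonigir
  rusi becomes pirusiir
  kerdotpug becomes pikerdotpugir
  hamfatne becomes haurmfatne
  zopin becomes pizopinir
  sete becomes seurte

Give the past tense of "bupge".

buurpge

sete and zopin both have 2 vowels yet inflect differently (seurte, pizopinir), so the number of vowels is not what conditions the rule; the final letter is.
"bupge" ends in -e. The stems ending in -e (sete → seurte, hamfatne → haurmfatne) insert -ur- after the first vowel.
The other pattern: stems ending in -g, -i or -n add pi- … -ir around the stem.
So bupge → buurpge.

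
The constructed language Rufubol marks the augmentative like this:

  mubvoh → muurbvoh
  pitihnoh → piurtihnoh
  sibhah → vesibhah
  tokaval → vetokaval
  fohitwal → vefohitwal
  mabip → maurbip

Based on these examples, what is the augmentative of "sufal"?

vesufal

sibhah and mubvoh both end in -h yet inflect differently (vesibhah, muurbvoh), so the final letter is not what conditions the rule; the last vowel is.
"sufal" has last vowel 'a'. The stems whose last vowel is 'a' (tokaval → vetokaval, sibhah → vesibhah, fohitwal → vefohitwal) add the prefix ve-.
So sufal → vesufal.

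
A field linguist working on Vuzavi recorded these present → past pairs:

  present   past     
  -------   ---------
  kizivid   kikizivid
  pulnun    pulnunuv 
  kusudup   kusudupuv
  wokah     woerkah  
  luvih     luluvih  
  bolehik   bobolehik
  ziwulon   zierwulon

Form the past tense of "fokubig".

fofokubig

pulnun and ziwulon both end in -n yet inflect differently (pulnunuv, zierwulon), so the final letter is not what conditions the rule; the last vowel is.
"fokubig" has last vowel 'i'. The stems whose last vowel is 'i' (kizivid → kikizivid, luvih → luluvih, bolehik → bobolehik) repeat the first consonant+vowel as a prefix.
The other patterns: stems whose last vowel is 'u' add -uv; stems whose last vowel is 'a' or 'o' insert -er- after the first vowel.
So fokubig → fofokubig.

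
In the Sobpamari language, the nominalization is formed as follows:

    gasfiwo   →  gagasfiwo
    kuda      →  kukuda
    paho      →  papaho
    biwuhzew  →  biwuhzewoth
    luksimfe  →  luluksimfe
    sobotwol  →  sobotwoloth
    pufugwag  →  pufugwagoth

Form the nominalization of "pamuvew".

pamuvewoth

biwuhzew and luksimfe both have last vowel 'e' yet inflect differently (biwuhzewoth, luluksimfe), so the last vowel is not what conditions the rule; whether the stem ends in a vowel or a consonant is.
"pamuvew" ends in a consonant. The stems ending in a consonant (sobotwol → sobotwoloth, biwuhzew → biwuhzewoth, pufugwag → pufugwagoth) add -oth.
So pamuvew → pamuvewoth.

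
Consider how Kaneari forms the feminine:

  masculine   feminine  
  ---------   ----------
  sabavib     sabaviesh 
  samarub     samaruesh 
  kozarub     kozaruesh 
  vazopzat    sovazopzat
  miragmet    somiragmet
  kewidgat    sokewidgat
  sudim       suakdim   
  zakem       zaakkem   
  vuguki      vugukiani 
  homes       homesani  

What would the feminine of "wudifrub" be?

wudifruesh

sabavib and sudim both have last vowel 'i' yet inflect differently (sabaviesh, suakdim), so the last vowel is not what conditions the rule; the final letter is.
"wudifrub" ends in -b. The stems ending in -b (sabavib → sabaviesh, samarub → samaruesh, kozarub → kozaruesh) drop the final letter and add -esh.
So wudifrub → wudifruesh.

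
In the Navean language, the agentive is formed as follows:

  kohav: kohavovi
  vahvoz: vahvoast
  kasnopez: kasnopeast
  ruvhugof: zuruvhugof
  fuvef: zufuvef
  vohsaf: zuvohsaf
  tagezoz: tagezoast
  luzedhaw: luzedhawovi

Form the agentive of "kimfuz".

kasnopez and fuvef both have last vowel 'e' yet inflect differently (kasnopeast, zufuvef), so the last vowel is not what conditions the rule; the final letter is.
"kimfuz" ends in -z. The stems ending in -z (kasnopez → kasnopeast, tagezoz → tagezoast, vahvoz → vahvoast) drop the final letter and add -ast.
The other patterns: stems ending in -f add the prefix zu-; stems ending in -v or -w add -ovi.
So kimfuz → kimfuast.

kimfuast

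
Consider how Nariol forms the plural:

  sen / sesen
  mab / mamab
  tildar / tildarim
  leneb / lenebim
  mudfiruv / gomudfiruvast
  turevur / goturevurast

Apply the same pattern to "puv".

pupuv

mab and leneb both end in -b yet inflect differently (mamab, lenebim), so the final letter is not what conditions the rule; the number of vowels is.
"puv" has 1 vowel. The stems with 1 vowel (sen → sesen, mab → mamab) repeat the first consonant+vowel as a prefix.
So puv → pupuv.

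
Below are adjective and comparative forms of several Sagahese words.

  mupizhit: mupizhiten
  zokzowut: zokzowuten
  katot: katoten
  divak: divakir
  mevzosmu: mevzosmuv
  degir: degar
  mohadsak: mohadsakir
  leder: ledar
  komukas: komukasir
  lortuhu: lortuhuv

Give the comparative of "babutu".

"babutu" ends in -u. The stems ending in -u (lortuhu → lortuhuv, mevzosmu → mevzosmuv) drop the final letter and add -uv.
The other patterns: stems ending in -t add -en; stems ending in -r change the last vowel to 'a'; stems ending in -k or -s add -ir.
So babutu → babutuv.

babutuv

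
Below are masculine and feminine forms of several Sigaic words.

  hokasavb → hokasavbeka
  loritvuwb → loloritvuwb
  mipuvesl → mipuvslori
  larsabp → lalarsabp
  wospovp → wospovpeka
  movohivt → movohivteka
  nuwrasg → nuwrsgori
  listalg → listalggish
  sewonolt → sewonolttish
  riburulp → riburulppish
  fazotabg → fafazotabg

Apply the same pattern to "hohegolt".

hokasavb and loritvuwb both end in -b yet inflect differently (hokasavbeka, loloritvuwb), so the final letter is not what conditions the rule; the second-to-last letter is.
"hohegolt" has second-to-last letter 'l'. The stems whose second-to-last letter is 'l' (sewonolt → sewonolttish, listalg → listalggish, riburulp → riburulppish) double the final consonant and add -ish.
The other patterns: stems whose second-to-last letter is 'v' add -eka; stems whose second-to-last letter is 'b' or 'w' repeat the first consonant+vowel as a prefix; stems whose second-to-last letter is 's' delete the last vowel and add -ori.
So hohegolt → hohegolttish.

hohegolttish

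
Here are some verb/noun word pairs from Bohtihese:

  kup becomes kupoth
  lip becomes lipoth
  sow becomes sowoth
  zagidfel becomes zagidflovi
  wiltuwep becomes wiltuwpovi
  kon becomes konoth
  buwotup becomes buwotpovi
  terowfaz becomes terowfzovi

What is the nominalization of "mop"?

mopoth

lip and buwotup both end in -p yet inflect differently (lipoth, buwotpovi), so the final letter is not what conditions the rule; the number of vowels is.
"mop" has 1 vowel. The stems with 1 vowel (sow → sowoth, lip → lipoth, kup → kupoth) add -oth.
So mop → mopoth.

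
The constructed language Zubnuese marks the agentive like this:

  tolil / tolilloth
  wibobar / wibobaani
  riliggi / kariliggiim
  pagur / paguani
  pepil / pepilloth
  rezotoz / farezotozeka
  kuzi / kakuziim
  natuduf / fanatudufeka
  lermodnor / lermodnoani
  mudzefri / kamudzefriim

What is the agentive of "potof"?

fapotofeka

tolil and riliggi both have last vowel 'i' yet inflect differently (tolilloth, kariliggiim), so the last vowel is not what conditions the rule; the final letter is.
"potof" ends in -f. The one such stem in the data (natuduf → fanatudufeka) adds fa- … -eka around the stem, so the same rule applies.
So potof → fapotofeka.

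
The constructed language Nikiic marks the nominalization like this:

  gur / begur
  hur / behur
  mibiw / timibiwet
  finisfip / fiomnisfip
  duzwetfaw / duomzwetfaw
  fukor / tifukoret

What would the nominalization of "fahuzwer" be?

faomhuzwer

"fahuzwer" has 3 vowels. The stems with 3 vowels (finisfip → fiomnisfip, duzwetfaw → duomzwetfaw) insert -om- after the first vowel.
The other patterns: stems with 1 vowel add the prefix be-; stems with 2 vowels add ti- … -et around the stem.
So fahuzwer → faomhuzwer.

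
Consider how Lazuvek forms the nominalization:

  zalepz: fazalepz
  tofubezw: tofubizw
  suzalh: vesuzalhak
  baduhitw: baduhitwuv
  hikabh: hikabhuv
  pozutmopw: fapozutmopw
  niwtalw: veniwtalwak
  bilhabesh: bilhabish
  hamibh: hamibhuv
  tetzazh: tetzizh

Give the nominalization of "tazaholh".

vetazaholhak

baduhitw and pozutmopw both end in -w yet inflect differently (baduhitwuv, fapozutmopw), so the final letter is not what conditions the rule; the second-to-last letter is.
"tazaholh" has second-to-last letter 'l'. The stems whose second-to-last letter is 'l' (niwtalw → veniwtalwak, suzalh → vesuzalhak) add ve- … -ak around the stem.
The other patterns: stems whose second-to-last letter is 'b' or 't' add -uv; stems whose second-to-last letter is 'p' add the prefix fa-; stems whose second-to-last letter is 's' or 'z' change the last vowel to 'i'.
So tazaholh → vetazaholhak.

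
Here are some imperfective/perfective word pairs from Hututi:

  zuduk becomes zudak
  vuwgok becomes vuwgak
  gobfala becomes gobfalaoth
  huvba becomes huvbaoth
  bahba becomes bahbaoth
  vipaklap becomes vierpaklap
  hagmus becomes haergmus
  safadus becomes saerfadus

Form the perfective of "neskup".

gobfala and vipaklap both have last vowel 'a' yet inflect differently (gobfalaoth, vierpaklap), so the last vowel is not what conditions the rule; the final letter is.
"neskup" ends in -p. The one such stem in the data (vipaklap → vierpaklap) inserts -er- after the first vowel (as do hagmus, safadus), so the same rule applies.
So neskup → neerskup.

neerskup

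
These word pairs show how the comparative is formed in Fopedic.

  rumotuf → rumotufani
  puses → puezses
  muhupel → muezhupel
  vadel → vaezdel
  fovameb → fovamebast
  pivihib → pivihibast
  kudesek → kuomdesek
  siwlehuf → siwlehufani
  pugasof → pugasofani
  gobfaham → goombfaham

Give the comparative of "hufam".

huomfam

kudesek and fovameb both have last vowel 'e' yet inflect differently (kuomdesek, fovamebast), so the last vowel is not what conditions the rule; the final letter is.
"hufam" ends in -m. The one such stem in the data (gobfaham → goombfaham) inserts -om- after the first vowel (as does kudesek), so the same rule applies.
The other patterns: stems ending in -f add -ani; stems ending in -b add -ast; stems ending in -l or -s insert -ez- after the first vowel.
So hufam → huomfam.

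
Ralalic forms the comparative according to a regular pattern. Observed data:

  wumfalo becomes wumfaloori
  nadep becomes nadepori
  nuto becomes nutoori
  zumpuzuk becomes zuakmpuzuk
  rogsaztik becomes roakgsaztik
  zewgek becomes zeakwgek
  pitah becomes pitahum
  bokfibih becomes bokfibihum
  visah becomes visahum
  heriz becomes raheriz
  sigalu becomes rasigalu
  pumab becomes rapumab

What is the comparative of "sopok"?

soakpok

"sopok" ends in -k. The stems ending in -k (zumpuzuk → zuakmpuzuk, rogsaztik → roakgsaztik, zewgek → zeakwgek) insert -ak- after the first vowel.
The other patterns: stems ending in -o or -p add -ori; stems ending in -h add -um; stems ending in -b, -u or -z add the prefix ra-.
So sopok → soakpok.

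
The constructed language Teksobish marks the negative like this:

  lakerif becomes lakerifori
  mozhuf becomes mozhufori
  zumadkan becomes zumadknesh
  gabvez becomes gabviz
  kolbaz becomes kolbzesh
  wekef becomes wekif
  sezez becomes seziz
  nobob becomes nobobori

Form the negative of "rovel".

rovil

sezez and kolbaz both end in -z yet inflect differently (seziz, kolbzesh), so the final letter is not what conditions the rule; the last vowel is.
"rovel" has last vowel 'e'. The stems whose last vowel is 'e' (wekef → wekif, sezez → seziz, gabvez → gabviz) change the last vowel to 'i'.
The other patterns: stems whose last vowel is 'a' delete the last vowel and add -esh; stems whose last vowel is 'i', 'o' or 'u' add -ori.
So rovel → rovil.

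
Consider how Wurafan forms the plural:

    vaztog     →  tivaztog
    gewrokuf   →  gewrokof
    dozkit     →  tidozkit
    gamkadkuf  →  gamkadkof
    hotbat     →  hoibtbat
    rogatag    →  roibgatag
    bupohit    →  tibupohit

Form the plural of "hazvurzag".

haibzvurzag

hotbat and bupohit both end in -t yet inflect differently (hoibtbat, tibupohit), so the final letter is not what conditions the rule; the last vowel is.
"hazvurzag" has last vowel 'a'. The stems whose last vowel is 'a' (rogatag → roibgatag, hotbat → hoibtbat) insert -ib- after the first vowel.
The other patterns: stems whose last vowel is 'u' change the last vowel to 'o'; stems whose last vowel is 'i' or 'o' add the prefix ti-.
So hazvurzag → haibzvurzag.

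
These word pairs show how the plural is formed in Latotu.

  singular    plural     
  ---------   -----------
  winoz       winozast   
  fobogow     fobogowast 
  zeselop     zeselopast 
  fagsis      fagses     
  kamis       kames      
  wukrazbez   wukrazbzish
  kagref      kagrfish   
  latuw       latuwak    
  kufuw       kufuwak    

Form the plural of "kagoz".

kagozast

winoz and wukrazbez both end in -z yet inflect differently (winozast, wukrazbzish), so the final letter is not what conditions the rule; the last vowel is.
"kagoz" has last vowel 'o'. The stems whose last vowel is 'o' (winoz → winozast, fobogow → fobogowast, zeselop → zeselopast) add -ast.
So kagoz → kagozast.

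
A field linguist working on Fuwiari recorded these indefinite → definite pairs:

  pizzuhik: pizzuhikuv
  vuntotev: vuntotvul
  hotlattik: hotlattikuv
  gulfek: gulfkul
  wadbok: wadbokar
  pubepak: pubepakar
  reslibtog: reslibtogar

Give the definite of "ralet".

raltul

wadbok and gulfek both end in -k yet inflect differently (wadbokar, gulfkul), so the final letter is not what conditions the rule; the last vowel is.
"ralet" has last vowel 'e'. The stems whose last vowel is 'e' (gulfek → gulfkul, vuntotev → vuntotvul) delete the last vowel and add -ul.
So ralet → raltul.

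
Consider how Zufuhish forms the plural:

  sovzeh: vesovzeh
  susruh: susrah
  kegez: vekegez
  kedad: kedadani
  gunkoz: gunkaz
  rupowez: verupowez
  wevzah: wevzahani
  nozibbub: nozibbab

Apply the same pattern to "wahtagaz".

sovzeh and wevzah both end in -h yet inflect differently (vesovzeh, wevzahani), so the final letter is not what conditions the rule; the last vowel is.
"wahtagaz" has last vowel 'a'. The stems whose last vowel is 'a' (wevzah → wevzahani, kedad → kedadani) add -ani.
So wahtagaz → wahtagazani.

wahtagazani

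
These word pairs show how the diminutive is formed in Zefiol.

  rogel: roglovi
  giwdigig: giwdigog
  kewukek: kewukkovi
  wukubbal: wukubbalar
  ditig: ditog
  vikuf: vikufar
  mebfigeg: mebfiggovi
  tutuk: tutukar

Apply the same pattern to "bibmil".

bibmol

mebfigeg and ditig both end in -g yet inflect differently (mebfiggovi, ditog), so the final letter is not what conditions the rule; the last vowel is.
"bibmil" has last vowel 'i'. The stems whose last vowel is 'i' (ditig → ditog, giwdigig → giwdigog) change the last vowel to 'o'.
The other patterns: stems whose last vowel is 'e' delete the last vowel and add -ovi; stems whose last vowel is 'a' or 'u' add -ar.
So bibmil → bibmol.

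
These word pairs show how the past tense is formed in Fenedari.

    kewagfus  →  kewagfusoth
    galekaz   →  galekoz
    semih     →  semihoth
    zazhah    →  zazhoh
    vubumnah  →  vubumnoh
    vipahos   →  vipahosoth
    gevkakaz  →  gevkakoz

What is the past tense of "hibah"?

zazhah and semih both end in -h yet inflect differently (zazhoh, semihoth), so the final letter is not what conditions the rule; the last vowel is.
"hibah" has last vowel 'a'. The stems whose last vowel is 'a' (zazhah → zazhoh, gevkakaz → gevkakoz, galekaz → galekoz) change the last vowel to 'o'.
So hibah → hiboh.

hiboh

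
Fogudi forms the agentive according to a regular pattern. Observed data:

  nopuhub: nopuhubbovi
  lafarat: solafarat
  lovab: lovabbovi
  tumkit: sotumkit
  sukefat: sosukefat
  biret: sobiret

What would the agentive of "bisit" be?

sobisit

sukefat and lovab both have last vowel 'a' yet inflect differently (sosukefat, lovabbovi), so the last vowel is not what conditions the rule; the final letter is.
"bisit" ends in -t. The stems ending in -t (sukefat → sosukefat, lafarat → solafarat, tumkit → sotumkit) add the prefix so-.
The other pattern: stems ending in -b double the final consonant and add -ovi.
So bisit → sobisit.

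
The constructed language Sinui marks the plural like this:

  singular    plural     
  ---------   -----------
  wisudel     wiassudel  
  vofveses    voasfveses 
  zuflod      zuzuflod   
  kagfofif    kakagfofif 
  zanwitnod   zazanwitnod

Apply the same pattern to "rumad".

rurumad

wisudel and kagfofif both have 3 vowels yet inflect differently (wiassudel, kakagfofif), so the number of vowels is not what conditions the rule; the final letter is.
"rumad" ends in -d. The stems ending in -d (zanwitnod → zazanwitnod, zuflod → zuzuflod) repeat the first consonant+vowel as a prefix.
The other pattern: stems ending in -l or -s insert -as- after the first vowel.
So rumad → rurumad.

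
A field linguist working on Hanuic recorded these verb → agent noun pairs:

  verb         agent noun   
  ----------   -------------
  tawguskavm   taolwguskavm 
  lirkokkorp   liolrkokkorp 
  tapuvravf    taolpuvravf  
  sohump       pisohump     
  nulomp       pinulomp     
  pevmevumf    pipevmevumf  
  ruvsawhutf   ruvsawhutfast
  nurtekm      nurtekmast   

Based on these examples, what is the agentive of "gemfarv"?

geolmfarv

lirkokkorp and sohump both end in -p yet inflect differently (liolrkokkorp, pisohump), so the final letter is not what conditions the rule; the second-to-last letter is.
"gemfarv" has second-to-last letter 'r'. The one such stem in the data (lirkokkorp → liolrkokkorp) inserts -ol- after the first vowel (as do tawguskavm, tapuvravf), so the same rule applies.
The other patterns: stems whose second-to-last letter is 'm' add the prefix pi-; stems whose second-to-last letter is 'k' or 't' add -ast.
So gemfarv → geolmfarv.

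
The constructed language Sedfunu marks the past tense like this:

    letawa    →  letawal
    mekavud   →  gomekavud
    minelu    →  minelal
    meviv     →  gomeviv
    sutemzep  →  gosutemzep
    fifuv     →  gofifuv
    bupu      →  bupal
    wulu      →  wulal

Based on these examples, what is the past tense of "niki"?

nikal

"niki" ends in a vowel. The stems ending in a vowel (minelu → minelal, letawa → letawal, bupu → bupal) drop the final letter and add -al.
So niki → nikal.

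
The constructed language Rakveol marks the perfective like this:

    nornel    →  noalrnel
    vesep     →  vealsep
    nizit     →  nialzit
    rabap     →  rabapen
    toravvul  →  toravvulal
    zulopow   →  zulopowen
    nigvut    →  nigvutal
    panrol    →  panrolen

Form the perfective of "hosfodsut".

hosfodsutal

"hosfodsut" has last vowel 'u'. The stems whose last vowel is 'u' (nigvut → nigvutal, toravvul → toravvulal) add -al.
So hosfodsut → hosfodsutal.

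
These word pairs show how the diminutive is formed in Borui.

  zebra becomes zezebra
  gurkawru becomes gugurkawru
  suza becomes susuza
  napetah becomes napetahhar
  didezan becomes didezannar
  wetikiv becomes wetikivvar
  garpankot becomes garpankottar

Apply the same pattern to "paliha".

zebra and napetah both have last vowel 'a' yet inflect differently (zezebra, napetahhar), so the last vowel is not what conditions the rule; whether the stem ends in a vowel or a consonant is.
"paliha" ends in a vowel. The stems ending in a vowel (zebra → zezebra, gurkawru → gugurkawru, suza → susuza) repeat the first consonant+vowel as a prefix.
So paliha → papaliha.

papaliha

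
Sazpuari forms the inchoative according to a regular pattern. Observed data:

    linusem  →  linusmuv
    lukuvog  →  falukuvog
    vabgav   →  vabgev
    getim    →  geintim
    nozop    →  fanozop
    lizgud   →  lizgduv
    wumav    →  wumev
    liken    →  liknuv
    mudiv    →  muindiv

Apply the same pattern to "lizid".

getim and linusem both end in -m yet inflect differently (geintim, linusmuv), so the final letter is not what conditions the rule; the last vowel is.
"lizid" has last vowel 'i'. The stems whose last vowel is 'i' (getim → geintim, mudiv → muindiv) insert -in- after the first vowel.
So lizid → liinzid.

liinzid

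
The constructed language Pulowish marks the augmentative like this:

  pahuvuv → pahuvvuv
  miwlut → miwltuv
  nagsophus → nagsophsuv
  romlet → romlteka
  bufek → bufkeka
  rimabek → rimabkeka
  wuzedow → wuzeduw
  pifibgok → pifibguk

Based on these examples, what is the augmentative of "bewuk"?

bewkuv

miwlut and romlet both end in -t yet inflect differently (miwltuv, romlteka), so the final letter is not what conditions the rule; the last vowel is.
"bewuk" has last vowel 'u'. The stems whose last vowel is 'u' (pahuvuv → pahuvvuv, miwlut → miwltuv, nagsophus → nagsophsuv) delete the last vowel and add -uv.
So bewuk → bewkuv.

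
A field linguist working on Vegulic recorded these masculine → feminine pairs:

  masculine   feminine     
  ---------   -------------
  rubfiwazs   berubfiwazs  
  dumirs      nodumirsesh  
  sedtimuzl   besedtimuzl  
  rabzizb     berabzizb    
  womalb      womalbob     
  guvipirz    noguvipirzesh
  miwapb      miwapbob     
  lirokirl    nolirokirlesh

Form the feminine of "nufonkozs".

lirokirl and sedtimuzl both end in -l yet inflect differently (nolirokirlesh, besedtimuzl), so the final letter is not what conditions the rule; the second-to-last letter is.
"nufonkozs" has second-to-last letter 'z'. The stems whose second-to-last letter is 'z' (sedtimuzl → besedtimuzl, rabzizb → berabzizb, rubfiwazs → berubfiwazs) add the prefix be-.
The other patterns: stems whose second-to-last letter is 'r' add no- … -esh around the stem; stems whose second-to-last letter is 'l' or 'p' add -ob.
So nufonkozs → benufonkozs.

benufonkozs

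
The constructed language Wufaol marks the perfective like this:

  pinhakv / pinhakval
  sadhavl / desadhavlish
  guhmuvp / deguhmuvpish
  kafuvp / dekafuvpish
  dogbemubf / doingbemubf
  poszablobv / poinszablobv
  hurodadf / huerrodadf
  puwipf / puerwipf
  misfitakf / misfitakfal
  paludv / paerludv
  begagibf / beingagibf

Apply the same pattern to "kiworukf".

kiworukfal

"kiworukf" has second-to-last letter 'k'. The stems whose second-to-last letter is 'k' (misfitakf → misfitakfal, pinhakv → pinhakval) add -al.
The other patterns: stems whose second-to-last letter is 'v' add de- … -ish around the stem; stems whose second-to-last letter is 'b' insert -in- after the first vowel; stems whose second-to-last letter is 'd' or 'p' insert -er- after the first vowel.
So kiworukf → kiworukfal.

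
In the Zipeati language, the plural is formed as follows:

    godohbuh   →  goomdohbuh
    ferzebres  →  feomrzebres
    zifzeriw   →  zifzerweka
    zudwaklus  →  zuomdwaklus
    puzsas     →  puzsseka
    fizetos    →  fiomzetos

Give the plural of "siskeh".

siomskeh

"siskeh" has last vowel 'e'. The one such stem in the data (ferzebres → feomrzebres) inserts -om- after the first vowel (as do zudwaklus, fizetos), so the same rule applies.
So siskeh → siomskeh.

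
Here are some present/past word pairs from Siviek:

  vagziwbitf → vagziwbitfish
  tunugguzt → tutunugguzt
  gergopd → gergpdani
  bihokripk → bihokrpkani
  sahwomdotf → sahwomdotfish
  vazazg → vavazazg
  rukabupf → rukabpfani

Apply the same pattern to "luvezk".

luluvezk

"luvezk" has second-to-last letter 'z'. The stems whose second-to-last letter is 'z' (vazazg → vavazazg, tunugguzt → tutunugguzt) repeat the first consonant+vowel as a prefix.
The other patterns: stems whose second-to-last letter is 'p' delete the last vowel and add -ani; stems whose second-to-last letter is 't' add -ish.
So luvezk → luluvezk.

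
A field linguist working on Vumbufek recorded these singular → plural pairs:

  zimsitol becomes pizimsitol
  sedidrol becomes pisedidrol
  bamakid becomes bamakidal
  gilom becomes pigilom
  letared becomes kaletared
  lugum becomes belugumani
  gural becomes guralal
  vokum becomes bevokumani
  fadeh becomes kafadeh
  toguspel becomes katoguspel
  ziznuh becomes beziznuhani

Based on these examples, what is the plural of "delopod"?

pidelopod

bamakid and letared both end in -d yet inflect differently (bamakidal, kaletared), so the final letter is not what conditions the rule; the last vowel is.
"delopod" has last vowel 'o'. The stems whose last vowel is 'o' (gilom → pigilom, sedidrol → pisedidrol, zimsitol → pizimsitol) add the prefix pi-.
The other patterns: stems whose last vowel is 'a' or 'i' add -al; stems whose last vowel is 'e' add the prefix ka-; stems whose last vowel is 'u' add be- … -ani around the stem.
So delopod → pidelopod.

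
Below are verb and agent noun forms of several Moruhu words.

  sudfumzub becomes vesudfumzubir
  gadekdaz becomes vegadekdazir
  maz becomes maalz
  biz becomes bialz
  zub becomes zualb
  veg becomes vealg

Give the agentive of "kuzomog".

gadekdaz and maz both end in -z yet inflect differently (vegadekdazir, maalz), so the final letter is not what conditions the rule; the number of vowels is.
"kuzomog" has 3 vowels. The stems with 3 vowels (sudfumzub → vesudfumzubir, gadekdaz → vegadekdazir) add ve- … -ir around the stem.
The other pattern: stems with 1 vowel insert -al- after the first vowel.
So kuzomog → vekuzomogir.

vekuzomogir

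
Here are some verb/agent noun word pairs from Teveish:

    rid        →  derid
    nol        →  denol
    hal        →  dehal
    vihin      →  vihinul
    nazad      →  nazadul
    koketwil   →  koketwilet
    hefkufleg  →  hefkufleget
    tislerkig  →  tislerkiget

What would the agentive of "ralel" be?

rid and nazad both end in -d yet inflect differently (derid, nazadul), so the final letter is not what conditions the rule; the number of vowels is.
"ralel" has 2 vowels. The stems with 2 vowels (vihin → vihinul, nazad → nazadul) add -ul.
So ralel → ralelul.

ralelul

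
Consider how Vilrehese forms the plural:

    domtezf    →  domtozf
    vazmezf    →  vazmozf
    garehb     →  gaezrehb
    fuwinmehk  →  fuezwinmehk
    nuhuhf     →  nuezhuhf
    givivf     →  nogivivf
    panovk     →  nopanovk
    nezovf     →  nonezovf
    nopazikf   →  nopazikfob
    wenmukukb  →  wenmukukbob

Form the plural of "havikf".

domtezf and nuhuhf both end in -f yet inflect differently (domtozf, nuezhuhf), so the final letter is not what conditions the rule; the second-to-last letter is.
"havikf" has second-to-last letter 'k'. The stems whose second-to-last letter is 'k' (nopazikf → nopazikfob, wenmukukb → wenmukukbob) add -ob.
The other patterns: stems whose second-to-last letter is 'z' change the last vowel to 'o'; stems whose second-to-last letter is 'h' insert -ez- after the first vowel; stems whose second-to-last letter is 'v' add the prefix no-.
So havikf → havikfob.

havikfob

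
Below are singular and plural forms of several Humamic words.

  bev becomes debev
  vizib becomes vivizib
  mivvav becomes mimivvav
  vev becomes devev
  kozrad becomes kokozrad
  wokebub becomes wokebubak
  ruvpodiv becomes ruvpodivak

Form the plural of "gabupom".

"gabupom" has 3 vowels. The stems with 3 vowels (ruvpodiv → ruvpodivak, wokebub → wokebubak) add -ak.
So gabupom → gabupomak.

gabupomak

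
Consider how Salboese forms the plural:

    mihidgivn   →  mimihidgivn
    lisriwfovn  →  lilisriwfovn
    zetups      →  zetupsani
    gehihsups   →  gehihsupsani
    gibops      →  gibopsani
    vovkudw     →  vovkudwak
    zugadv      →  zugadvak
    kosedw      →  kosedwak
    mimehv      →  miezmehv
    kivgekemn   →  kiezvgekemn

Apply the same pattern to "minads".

"minads" has second-to-last letter 'd'. The stems whose second-to-last letter is 'd' (vovkudw → vovkudwak, zugadv → zugadvak, kosedw → kosedwak) add -ak.
The other patterns: stems whose second-to-last letter is 'v' repeat the first consonant+vowel as a prefix; stems whose second-to-last letter is 'p' add -ani; stems whose second-to-last letter is 'h' or 'm' insert -ez- after the first vowel.
So minads → minadsak.

minadsak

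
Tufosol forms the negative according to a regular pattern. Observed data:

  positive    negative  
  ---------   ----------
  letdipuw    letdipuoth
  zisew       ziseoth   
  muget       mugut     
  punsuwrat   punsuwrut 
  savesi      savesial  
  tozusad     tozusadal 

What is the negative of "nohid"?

"nohid" ends in -d. The one such stem in the data (tozusad → tozusadal) adds -al, so the same rule applies.
So nohid → nohidal.

nohidal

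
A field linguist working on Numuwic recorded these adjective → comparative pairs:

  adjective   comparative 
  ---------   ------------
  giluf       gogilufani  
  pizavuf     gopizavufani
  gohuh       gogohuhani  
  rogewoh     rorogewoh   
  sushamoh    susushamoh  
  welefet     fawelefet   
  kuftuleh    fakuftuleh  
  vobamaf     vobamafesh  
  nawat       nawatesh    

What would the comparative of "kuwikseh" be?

gohuh and rogewoh both end in -h yet inflect differently (gogohuhani, rorogewoh), so the final letter is not what conditions the rule; the last vowel is.
"kuwikseh" has last vowel 'e'. The stems whose last vowel is 'e' (welefet → fawelefet, kuftuleh → fakuftuleh) add the prefix fa-.
So kuwikseh → fakuwikseh.

fakuwikseh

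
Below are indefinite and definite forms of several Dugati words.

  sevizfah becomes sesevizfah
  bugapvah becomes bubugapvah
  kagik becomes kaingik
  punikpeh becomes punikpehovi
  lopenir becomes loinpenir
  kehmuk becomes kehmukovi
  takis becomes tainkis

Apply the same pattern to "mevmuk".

"mevmuk" has last vowel 'u'. The one such stem in the data (kehmuk → kehmukovi) adds -ovi, so the same rule applies.
The other patterns: stems whose last vowel is 'i' insert -in- after the first vowel; stems whose last vowel is 'a' repeat the first consonant+vowel as a prefix.
So mevmuk → mevmukovi.

mevmukovi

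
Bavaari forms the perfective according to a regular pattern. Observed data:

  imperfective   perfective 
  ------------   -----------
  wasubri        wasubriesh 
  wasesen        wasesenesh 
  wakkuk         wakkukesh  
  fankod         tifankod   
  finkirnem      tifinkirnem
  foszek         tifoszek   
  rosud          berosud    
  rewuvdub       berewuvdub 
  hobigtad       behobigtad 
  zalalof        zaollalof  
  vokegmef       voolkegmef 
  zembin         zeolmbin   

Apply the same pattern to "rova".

wakkuk and foszek both end in -k yet inflect differently (wakkukesh, tifoszek), so the final letter is not what conditions the rule; the first letter is.
"rova" begins with r-. The stems beginning with r- (rosud → berosud, rewuvdub → berewuvdub) add the prefix be-.
The other patterns: stems beginning with w- add -esh; stems beginning with f- add the prefix ti-; stems beginning with v- or z- insert -ol- after the first vowel.
So rova → berova.

berova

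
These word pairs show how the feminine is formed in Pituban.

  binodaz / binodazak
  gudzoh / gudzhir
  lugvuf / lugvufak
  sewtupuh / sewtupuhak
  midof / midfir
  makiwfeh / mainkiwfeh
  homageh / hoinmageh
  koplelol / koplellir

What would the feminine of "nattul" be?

gudzoh and homageh both end in -h yet inflect differently (gudzhir, hoinmageh), so the final letter is not what conditions the rule; the last vowel is.
"nattul" has last vowel 'u'. The stems whose last vowel is 'u' (sewtupuh → sewtupuhak, lugvuf → lugvufak) add -ak.
So nattul → nattulak.

nattulak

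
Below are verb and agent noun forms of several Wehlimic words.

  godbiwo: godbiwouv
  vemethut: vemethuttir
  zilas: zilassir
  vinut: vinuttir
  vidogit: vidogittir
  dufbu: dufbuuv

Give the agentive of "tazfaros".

tazfarossir

"tazfaros" ends in a consonant. The stems ending in a consonant (vinut → vinuttir, vidogit → vidogittir, zilas → zilassir) double the final consonant and add -ir.
So tazfaros → tazfarossir.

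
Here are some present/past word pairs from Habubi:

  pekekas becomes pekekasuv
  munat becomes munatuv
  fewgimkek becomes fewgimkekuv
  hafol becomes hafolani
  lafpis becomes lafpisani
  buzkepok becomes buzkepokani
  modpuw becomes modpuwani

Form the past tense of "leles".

pekekas and lafpis both end in -s yet inflect differently (pekekasuv, lafpisani), so the final letter is not what conditions the rule; the last vowel is.
"leles" has last vowel 'e'. The one such stem in the data (fewgimkek → fewgimkekuv) adds -uv, so the same rule applies.
So leles → lelesuv.

lelesuv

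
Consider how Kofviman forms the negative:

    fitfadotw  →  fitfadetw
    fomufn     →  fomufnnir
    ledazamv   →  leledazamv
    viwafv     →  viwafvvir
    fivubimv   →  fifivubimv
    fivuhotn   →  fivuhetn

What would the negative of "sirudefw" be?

"sirudefw" has second-to-last letter 'f'. The stems whose second-to-last letter is 'f' (fomufn → fomufnnir, viwafv → viwafvvir) double the final consonant and add -ir.
The other patterns: stems whose second-to-last letter is 't' change the last vowel to 'e'; stems whose second-to-last letter is 'm' repeat the first consonant+vowel as a prefix.
So sirudefw → sirudefwwir.

sirudefwwir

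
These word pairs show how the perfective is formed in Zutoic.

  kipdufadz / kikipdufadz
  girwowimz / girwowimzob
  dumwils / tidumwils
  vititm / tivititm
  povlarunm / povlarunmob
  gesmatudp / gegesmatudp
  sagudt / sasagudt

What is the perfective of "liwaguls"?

tiliwaguls

kipdufadz and girwowimz both end in -z yet inflect differently (kikipdufadz, girwowimzob), so the final letter is not what conditions the rule; the second-to-last letter is.
"liwaguls" has second-to-last letter 'l'. The one such stem in the data (dumwils → tidumwils) adds the prefix ti-, so the same rule applies.
So liwaguls → tiliwaguls.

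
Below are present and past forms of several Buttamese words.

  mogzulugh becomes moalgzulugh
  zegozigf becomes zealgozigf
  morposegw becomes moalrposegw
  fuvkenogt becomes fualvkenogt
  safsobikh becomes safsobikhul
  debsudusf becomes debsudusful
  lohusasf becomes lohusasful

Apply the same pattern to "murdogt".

mualrdogt

mogzulugh and safsobikh both end in -h yet inflect differently (moalgzulugh, safsobikhul), so the final letter is not what conditions the rule; the second-to-last letter is.
"murdogt" has second-to-last letter 'g'. The stems whose second-to-last letter is 'g' (mogzulugh → moalgzulugh, zegozigf → zealgozigf, morposegw → moalrposegw) insert -al- after the first vowel.
The other pattern: stems whose second-to-last letter is 'k' or 's' add -ul.
So murdogt → mualrdogt.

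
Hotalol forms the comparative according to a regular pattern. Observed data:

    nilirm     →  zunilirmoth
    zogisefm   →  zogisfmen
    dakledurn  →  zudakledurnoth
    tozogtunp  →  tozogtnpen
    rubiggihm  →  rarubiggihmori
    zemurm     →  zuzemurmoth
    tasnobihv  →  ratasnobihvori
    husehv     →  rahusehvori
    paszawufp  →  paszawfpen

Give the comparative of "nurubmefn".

nurubmfnen

nilirm and rubiggihm both end in -m yet inflect differently (zunilirmoth, rarubiggihmori), so the final letter is not what conditions the rule; the second-to-last letter is.
"nurubmefn" has second-to-last letter 'f'. The stems whose second-to-last letter is 'f' (paszawufp → paszawfpen, zogisefm → zogisfmen) delete the last vowel and add -en.
So nurubmefn → nurubmfnen.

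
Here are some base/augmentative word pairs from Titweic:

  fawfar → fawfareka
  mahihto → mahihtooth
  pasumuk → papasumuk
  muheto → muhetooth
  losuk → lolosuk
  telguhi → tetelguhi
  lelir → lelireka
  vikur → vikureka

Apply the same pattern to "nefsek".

vikur and losuk both have last vowel 'u' yet inflect differently (vikureka, lolosuk), so the last vowel is not what conditions the rule; the final letter is.
"nefsek" ends in -k. The stems ending in -k (losuk → lolosuk, pasumuk → papasumuk) repeat the first consonant+vowel as a prefix.
So nefsek → nenefsek.

nenefsek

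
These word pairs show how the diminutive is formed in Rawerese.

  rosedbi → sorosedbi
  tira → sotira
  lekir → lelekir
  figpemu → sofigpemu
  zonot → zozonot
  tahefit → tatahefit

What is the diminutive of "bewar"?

bebewar

tahefit and rosedbi both have last vowel 'i' yet inflect differently (tatahefit, sorosedbi), so the last vowel is not what conditions the rule; whether the stem ends in a vowel or a consonant is.
"bewar" ends in a consonant. The stems ending in a consonant (zonot → zozonot, tahefit → tatahefit, lekir → lelekir) repeat the first consonant+vowel as a prefix.
So bewar → bebewar.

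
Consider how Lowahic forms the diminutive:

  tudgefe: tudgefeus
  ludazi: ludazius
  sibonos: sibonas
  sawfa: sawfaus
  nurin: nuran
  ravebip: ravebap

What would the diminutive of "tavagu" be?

tavaguus

ludazi and ravebip both have last vowel 'i' yet inflect differently (ludazius, ravebap), so the last vowel is not what conditions the rule; whether the stem ends in a vowel or a consonant is.
"tavagu" ends in a vowel. The stems ending in a vowel (sawfa → sawfaus, tudgefe → tudgefeus, ludazi → ludazius) add -us.
The other pattern: stems ending in a consonant change the last vowel to 'a'.
So tavagu → tavaguus.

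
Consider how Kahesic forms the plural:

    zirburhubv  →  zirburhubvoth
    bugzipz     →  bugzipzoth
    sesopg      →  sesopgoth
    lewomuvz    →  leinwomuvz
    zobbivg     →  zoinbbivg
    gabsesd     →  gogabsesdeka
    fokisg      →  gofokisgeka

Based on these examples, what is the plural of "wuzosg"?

bugzipz and lewomuvz both end in -z yet inflect differently (bugzipzoth, leinwomuvz), so the final letter is not what conditions the rule; the second-to-last letter is.
"wuzosg" has second-to-last letter 's'. The stems whose second-to-last letter is 's' (gabsesd → gogabsesdeka, fokisg → gofokisgeka) add go- … -eka around the stem.
The other patterns: stems whose second-to-last letter is 'b' or 'p' add -oth; stems whose second-to-last letter is 'v' insert -in- after the first vowel.
So wuzosg → gowuzosgeka.

gowuzosgeka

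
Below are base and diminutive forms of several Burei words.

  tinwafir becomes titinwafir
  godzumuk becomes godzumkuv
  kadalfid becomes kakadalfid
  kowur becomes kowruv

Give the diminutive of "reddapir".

rereddapir

tinwafir and kowur both end in -r yet inflect differently (titinwafir, kowruv), so the final letter is not what conditions the rule; the last vowel is.
"reddapir" has last vowel 'i'. The stems whose last vowel is 'i' (kadalfid → kakadalfid, tinwafir → titinwafir) repeat the first consonant+vowel as a prefix.
So reddapir → rereddapir.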